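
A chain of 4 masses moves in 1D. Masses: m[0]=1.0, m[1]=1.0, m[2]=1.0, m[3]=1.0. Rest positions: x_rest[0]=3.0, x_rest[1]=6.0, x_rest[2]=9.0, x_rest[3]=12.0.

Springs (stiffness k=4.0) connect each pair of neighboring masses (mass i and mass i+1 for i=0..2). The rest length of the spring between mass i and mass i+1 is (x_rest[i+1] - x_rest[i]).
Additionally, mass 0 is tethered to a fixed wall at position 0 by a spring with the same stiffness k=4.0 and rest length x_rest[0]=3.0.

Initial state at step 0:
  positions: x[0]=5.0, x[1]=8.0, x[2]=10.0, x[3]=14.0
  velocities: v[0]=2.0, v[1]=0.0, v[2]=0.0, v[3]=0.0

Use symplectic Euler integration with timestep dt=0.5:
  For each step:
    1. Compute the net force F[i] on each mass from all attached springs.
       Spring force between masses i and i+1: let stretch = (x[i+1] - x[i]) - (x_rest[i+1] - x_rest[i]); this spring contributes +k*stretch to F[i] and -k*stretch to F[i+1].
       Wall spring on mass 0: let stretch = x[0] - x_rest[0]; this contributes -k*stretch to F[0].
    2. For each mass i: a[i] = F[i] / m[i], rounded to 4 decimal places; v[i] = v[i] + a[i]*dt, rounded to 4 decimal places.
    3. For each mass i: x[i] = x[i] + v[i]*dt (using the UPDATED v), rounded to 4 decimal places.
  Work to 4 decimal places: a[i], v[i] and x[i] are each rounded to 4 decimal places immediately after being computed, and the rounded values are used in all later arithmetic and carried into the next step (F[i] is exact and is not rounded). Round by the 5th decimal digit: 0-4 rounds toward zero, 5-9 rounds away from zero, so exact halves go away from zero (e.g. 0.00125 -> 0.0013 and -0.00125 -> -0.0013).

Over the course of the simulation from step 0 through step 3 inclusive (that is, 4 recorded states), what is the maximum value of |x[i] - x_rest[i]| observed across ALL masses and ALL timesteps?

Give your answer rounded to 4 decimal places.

Step 0: x=[5.0000 8.0000 10.0000 14.0000] v=[2.0000 0.0000 0.0000 0.0000]
Step 1: x=[4.0000 7.0000 12.0000 13.0000] v=[-2.0000 -2.0000 4.0000 -2.0000]
Step 2: x=[2.0000 8.0000 10.0000 14.0000] v=[-4.0000 2.0000 -4.0000 2.0000]
Step 3: x=[4.0000 5.0000 10.0000 14.0000] v=[4.0000 -6.0000 0.0000 0.0000]
Max displacement = 3.0000

Answer: 3.0000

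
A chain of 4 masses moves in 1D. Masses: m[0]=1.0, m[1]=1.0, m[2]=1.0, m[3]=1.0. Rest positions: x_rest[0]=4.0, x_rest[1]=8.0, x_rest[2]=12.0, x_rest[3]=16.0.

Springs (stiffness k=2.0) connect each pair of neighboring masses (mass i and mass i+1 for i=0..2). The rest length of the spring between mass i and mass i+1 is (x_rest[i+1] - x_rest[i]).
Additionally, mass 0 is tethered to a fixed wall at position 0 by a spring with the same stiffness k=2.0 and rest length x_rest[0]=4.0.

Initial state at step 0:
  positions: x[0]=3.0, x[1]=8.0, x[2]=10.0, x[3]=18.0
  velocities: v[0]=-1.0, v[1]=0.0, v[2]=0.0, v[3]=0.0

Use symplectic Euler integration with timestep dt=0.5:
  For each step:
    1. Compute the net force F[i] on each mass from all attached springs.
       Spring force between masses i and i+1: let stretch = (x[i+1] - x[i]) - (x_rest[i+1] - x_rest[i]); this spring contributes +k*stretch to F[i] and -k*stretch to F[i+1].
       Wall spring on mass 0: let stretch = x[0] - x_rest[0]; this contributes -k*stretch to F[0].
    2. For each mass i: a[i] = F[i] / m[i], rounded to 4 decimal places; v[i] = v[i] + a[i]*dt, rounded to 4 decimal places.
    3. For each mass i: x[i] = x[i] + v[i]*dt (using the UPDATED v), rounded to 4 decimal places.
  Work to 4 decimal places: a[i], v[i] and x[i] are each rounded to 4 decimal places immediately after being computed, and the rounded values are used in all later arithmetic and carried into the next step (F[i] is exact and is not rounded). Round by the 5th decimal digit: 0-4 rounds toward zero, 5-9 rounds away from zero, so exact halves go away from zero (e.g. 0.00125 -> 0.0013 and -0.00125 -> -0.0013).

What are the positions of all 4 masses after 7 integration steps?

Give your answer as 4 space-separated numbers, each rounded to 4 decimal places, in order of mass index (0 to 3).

Answer: 2.6719 7.4141 12.8048 15.4610

Derivation:
Step 0: x=[3.0000 8.0000 10.0000 18.0000] v=[-1.0000 0.0000 0.0000 0.0000]
Step 1: x=[3.5000 6.5000 13.0000 16.0000] v=[1.0000 -3.0000 6.0000 -4.0000]
Step 2: x=[3.7500 6.7500 14.2500 14.5000] v=[0.5000 0.5000 2.5000 -3.0000]
Step 3: x=[3.6250 9.2500 11.8750 14.8750] v=[-0.2500 5.0000 -4.7500 0.7500]
Step 4: x=[4.5000 10.2500 9.6875 15.7500] v=[1.7500 2.0000 -4.3750 1.7500]
Step 5: x=[6.0000 8.0938 10.8125 15.5938] v=[3.0000 -4.3125 2.2500 -0.3125]
Step 6: x=[5.5469 6.2500 12.9688 15.0469] v=[-0.9062 -3.6876 4.3126 -1.0938]
Step 7: x=[2.6719 7.4141 12.8048 15.4610] v=[-5.7500 2.3281 -0.3281 0.8281]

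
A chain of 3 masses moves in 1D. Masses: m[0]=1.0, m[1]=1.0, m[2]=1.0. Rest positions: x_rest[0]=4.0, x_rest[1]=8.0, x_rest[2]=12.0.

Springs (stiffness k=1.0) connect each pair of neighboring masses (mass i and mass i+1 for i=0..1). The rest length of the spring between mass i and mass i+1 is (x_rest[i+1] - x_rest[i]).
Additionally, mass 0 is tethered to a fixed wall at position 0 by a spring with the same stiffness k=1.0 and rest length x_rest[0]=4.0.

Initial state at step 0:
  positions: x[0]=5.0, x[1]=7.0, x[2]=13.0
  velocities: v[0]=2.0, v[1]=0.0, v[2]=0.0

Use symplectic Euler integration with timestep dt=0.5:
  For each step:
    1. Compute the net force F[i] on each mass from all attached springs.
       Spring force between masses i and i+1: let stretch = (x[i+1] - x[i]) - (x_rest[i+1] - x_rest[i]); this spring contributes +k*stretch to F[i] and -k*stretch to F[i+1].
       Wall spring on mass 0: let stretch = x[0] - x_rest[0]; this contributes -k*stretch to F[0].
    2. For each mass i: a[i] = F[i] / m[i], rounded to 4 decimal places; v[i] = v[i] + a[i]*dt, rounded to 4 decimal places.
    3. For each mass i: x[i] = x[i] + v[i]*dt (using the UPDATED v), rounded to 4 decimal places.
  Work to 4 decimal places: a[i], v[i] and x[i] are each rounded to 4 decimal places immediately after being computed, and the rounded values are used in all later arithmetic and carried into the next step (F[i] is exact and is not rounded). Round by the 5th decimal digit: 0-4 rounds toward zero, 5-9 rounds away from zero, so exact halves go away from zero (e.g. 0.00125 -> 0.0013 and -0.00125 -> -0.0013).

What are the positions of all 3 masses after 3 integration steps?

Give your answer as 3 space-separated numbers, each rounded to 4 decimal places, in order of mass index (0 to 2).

Answer: 4.4219 10.3438 11.6406

Derivation:
Step 0: x=[5.0000 7.0000 13.0000] v=[2.0000 0.0000 0.0000]
Step 1: x=[5.2500 8.0000 12.5000] v=[0.5000 2.0000 -1.0000]
Step 2: x=[4.8750 9.4375 11.8750] v=[-0.7500 2.8750 -1.2500]
Step 3: x=[4.4219 10.3438 11.6406] v=[-0.9063 1.8125 -0.4688]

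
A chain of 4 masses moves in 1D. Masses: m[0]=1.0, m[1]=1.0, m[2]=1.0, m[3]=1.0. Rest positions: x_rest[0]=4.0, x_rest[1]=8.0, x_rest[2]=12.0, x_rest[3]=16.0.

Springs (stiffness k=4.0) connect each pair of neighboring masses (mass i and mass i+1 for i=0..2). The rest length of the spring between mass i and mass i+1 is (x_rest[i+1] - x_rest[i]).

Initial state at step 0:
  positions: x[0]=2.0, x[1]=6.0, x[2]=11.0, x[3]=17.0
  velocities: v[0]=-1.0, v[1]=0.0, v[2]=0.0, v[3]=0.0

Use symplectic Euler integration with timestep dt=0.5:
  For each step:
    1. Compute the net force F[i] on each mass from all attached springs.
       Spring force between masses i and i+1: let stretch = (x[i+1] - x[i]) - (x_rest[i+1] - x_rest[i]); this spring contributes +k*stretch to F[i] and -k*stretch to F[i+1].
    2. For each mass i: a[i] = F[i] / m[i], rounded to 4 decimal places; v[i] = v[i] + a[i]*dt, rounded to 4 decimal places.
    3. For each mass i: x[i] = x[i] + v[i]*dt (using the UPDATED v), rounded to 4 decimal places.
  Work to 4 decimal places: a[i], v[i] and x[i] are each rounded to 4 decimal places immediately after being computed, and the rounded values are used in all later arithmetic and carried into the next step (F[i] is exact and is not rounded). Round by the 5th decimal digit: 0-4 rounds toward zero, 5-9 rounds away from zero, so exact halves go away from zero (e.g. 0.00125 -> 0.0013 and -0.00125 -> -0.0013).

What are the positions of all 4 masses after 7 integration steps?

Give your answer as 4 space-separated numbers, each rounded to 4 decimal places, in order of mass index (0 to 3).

Answer: 1.5000 5.0000 10.0000 16.0000

Derivation:
Step 0: x=[2.0000 6.0000 11.0000 17.0000] v=[-1.0000 0.0000 0.0000 0.0000]
Step 1: x=[1.5000 7.0000 12.0000 15.0000] v=[-1.0000 2.0000 2.0000 -4.0000]
Step 2: x=[2.5000 7.5000 11.0000 14.0000] v=[2.0000 1.0000 -2.0000 -2.0000]
Step 3: x=[4.5000 6.5000 9.5000 14.0000] v=[4.0000 -2.0000 -3.0000 0.0000]
Step 4: x=[4.5000 6.5000 9.5000 13.5000] v=[0.0000 0.0000 0.0000 -1.0000]
Step 5: x=[2.5000 7.5000 10.5000 13.0000] v=[-4.0000 2.0000 2.0000 -1.0000]
Step 6: x=[1.5000 6.5000 11.0000 14.0000] v=[-2.0000 -2.0000 1.0000 2.0000]
Step 7: x=[1.5000 5.0000 10.0000 16.0000] v=[0.0000 -3.0000 -2.0000 4.0000]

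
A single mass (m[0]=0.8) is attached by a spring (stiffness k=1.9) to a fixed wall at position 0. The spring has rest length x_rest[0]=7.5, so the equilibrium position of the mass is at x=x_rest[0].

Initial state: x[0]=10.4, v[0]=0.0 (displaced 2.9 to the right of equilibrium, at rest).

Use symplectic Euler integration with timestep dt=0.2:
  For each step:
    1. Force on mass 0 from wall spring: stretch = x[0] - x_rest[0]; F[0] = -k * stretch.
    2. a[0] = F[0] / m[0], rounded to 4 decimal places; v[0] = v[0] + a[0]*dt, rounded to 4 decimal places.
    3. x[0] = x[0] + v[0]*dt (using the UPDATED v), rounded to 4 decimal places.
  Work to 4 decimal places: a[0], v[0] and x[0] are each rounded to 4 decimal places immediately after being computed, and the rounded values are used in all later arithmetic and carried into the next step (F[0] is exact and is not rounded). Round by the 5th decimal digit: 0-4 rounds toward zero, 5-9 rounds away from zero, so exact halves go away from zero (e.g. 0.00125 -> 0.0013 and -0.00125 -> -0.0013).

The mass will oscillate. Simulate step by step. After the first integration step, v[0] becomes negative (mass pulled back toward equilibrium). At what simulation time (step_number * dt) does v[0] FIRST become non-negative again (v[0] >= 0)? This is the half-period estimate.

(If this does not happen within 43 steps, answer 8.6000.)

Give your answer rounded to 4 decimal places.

Step 0: x=[10.4000] v=[0.0000]
Step 1: x=[10.1245] v=[-1.3775]
Step 2: x=[9.5997] v=[-2.6241]
Step 3: x=[8.8754] v=[-3.6215]
Step 4: x=[8.0204] v=[-4.2748]
Step 5: x=[7.1160] v=[-4.5220]
Step 6: x=[6.2481] v=[-4.3396]
Step 7: x=[5.4991] v=[-3.7449]
Step 8: x=[4.9402] v=[-2.7945]
Step 9: x=[4.6245] v=[-1.5786]
Step 10: x=[4.5820] v=[-0.2127]
Step 11: x=[4.8167] v=[1.1734]
First v>=0 after going negative at step 11, time=2.2000

Answer: 2.2000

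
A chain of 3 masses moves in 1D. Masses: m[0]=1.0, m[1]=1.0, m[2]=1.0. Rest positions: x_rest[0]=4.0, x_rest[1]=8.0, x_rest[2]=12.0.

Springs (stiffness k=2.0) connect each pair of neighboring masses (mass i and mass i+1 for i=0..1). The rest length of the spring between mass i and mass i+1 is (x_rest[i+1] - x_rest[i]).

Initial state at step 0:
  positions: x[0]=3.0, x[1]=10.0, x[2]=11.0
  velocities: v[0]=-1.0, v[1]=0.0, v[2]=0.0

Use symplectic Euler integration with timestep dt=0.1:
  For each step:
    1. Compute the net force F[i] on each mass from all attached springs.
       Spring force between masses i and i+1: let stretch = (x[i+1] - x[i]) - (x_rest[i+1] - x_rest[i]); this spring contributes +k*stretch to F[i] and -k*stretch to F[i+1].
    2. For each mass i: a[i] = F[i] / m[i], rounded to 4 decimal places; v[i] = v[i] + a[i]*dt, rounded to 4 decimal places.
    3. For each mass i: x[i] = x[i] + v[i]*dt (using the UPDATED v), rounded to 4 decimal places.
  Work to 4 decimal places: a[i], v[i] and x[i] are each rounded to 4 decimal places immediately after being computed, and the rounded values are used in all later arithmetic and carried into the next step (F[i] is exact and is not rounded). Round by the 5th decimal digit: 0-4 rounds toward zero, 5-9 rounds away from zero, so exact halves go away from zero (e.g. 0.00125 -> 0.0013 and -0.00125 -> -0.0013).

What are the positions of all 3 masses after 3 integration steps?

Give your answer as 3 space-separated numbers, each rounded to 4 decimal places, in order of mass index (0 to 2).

Answer: 3.0501 9.3077 11.3422

Derivation:
Step 0: x=[3.0000 10.0000 11.0000] v=[-1.0000 0.0000 0.0000]
Step 1: x=[2.9600 9.8800 11.0600] v=[-0.4000 -1.2000 0.6000]
Step 2: x=[2.9784 9.6452 11.1764] v=[0.1840 -2.3480 1.1640]
Step 3: x=[3.0501 9.3077 11.3422] v=[0.7174 -3.3751 1.6578]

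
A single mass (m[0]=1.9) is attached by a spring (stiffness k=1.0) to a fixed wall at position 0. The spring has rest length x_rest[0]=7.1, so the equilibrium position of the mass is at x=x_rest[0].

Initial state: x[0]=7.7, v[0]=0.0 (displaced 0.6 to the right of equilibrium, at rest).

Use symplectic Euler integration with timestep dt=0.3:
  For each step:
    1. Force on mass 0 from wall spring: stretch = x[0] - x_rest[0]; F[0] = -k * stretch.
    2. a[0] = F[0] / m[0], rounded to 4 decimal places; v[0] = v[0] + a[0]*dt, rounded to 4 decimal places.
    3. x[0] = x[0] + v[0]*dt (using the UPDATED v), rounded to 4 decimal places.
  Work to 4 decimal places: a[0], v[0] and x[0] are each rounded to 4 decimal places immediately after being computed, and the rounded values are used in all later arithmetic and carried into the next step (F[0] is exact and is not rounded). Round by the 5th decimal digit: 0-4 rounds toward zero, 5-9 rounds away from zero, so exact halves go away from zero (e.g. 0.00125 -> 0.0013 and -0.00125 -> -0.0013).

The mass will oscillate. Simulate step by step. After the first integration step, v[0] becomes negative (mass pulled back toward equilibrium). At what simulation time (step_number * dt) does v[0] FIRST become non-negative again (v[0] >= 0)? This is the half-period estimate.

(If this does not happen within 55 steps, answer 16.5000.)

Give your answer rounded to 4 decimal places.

Answer: 4.5000

Derivation:
Step 0: x=[7.7000] v=[0.0000]
Step 1: x=[7.6716] v=[-0.0947]
Step 2: x=[7.6161] v=[-0.1849]
Step 3: x=[7.5362] v=[-0.2664]
Step 4: x=[7.4356] v=[-0.3353]
Step 5: x=[7.3191] v=[-0.3883]
Step 6: x=[7.1922] v=[-0.4229]
Step 7: x=[7.0610] v=[-0.4375]
Step 8: x=[6.9316] v=[-0.4314]
Step 9: x=[6.8102] v=[-0.4048]
Step 10: x=[6.7025] v=[-0.3591]
Step 11: x=[6.6136] v=[-0.2963]
Step 12: x=[6.5478] v=[-0.2195]
Step 13: x=[6.5081] v=[-0.1323]
Step 14: x=[6.4964] v=[-0.0389]
Step 15: x=[6.5133] v=[0.0564]
First v>=0 after going negative at step 15, time=4.5000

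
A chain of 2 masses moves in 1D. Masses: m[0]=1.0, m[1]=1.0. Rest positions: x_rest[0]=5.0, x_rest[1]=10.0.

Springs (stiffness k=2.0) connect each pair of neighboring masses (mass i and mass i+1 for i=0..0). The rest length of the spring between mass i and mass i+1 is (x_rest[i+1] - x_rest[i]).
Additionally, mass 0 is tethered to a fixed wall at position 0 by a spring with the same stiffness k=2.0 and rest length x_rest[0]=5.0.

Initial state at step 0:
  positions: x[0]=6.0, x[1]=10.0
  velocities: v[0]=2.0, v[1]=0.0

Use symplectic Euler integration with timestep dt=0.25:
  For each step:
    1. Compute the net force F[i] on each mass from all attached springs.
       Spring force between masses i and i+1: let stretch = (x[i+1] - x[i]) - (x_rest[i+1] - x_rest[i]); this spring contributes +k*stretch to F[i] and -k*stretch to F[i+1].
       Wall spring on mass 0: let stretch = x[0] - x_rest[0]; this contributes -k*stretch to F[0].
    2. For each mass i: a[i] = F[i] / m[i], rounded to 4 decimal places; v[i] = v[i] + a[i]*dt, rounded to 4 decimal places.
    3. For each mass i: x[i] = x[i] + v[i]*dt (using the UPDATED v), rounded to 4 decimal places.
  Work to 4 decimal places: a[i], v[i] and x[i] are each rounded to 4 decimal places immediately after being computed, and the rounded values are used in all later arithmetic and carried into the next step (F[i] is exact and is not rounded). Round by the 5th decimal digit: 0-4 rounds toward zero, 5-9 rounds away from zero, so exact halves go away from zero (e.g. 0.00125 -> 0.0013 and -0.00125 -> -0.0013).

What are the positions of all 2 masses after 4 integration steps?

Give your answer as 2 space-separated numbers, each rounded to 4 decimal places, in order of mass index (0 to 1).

Answer: 5.4741 11.1433

Derivation:
Step 0: x=[6.0000 10.0000] v=[2.0000 0.0000]
Step 1: x=[6.2500 10.1250] v=[1.0000 0.5000]
Step 2: x=[6.2031 10.3906] v=[-0.1875 1.0625]
Step 3: x=[5.9043 10.7578] v=[-1.1953 1.4688]
Step 4: x=[5.4741 11.1433] v=[-1.7207 1.5421]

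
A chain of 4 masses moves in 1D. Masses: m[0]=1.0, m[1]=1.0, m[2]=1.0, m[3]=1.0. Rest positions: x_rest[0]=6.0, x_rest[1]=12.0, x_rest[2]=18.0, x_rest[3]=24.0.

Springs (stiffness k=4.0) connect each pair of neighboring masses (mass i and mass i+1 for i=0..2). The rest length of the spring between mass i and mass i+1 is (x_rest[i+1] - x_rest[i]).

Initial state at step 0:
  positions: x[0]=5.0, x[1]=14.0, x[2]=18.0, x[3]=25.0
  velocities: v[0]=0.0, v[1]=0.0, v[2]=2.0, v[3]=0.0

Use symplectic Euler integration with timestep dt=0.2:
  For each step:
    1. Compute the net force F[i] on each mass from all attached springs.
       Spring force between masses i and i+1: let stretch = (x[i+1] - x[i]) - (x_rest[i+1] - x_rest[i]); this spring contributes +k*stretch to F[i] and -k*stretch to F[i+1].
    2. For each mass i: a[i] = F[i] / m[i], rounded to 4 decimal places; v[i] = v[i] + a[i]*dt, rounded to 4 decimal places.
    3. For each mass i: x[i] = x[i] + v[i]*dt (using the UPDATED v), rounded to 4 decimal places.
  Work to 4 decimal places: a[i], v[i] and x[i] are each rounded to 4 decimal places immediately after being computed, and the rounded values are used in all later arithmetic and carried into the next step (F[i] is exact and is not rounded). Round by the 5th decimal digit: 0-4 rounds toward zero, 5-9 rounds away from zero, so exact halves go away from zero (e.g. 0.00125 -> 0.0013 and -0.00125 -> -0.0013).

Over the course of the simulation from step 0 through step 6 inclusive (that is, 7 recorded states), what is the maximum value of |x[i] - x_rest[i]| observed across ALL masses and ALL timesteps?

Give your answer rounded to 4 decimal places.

Answer: 2.2737

Derivation:
Step 0: x=[5.0000 14.0000 18.0000 25.0000] v=[0.0000 0.0000 2.0000 0.0000]
Step 1: x=[5.4800 13.2000 18.8800 24.8400] v=[2.4000 -4.0000 4.4000 -0.8000]
Step 2: x=[6.2352 12.0736 19.8048 24.6864] v=[3.7760 -5.6320 4.6240 -0.7680]
Step 3: x=[6.9645 11.2500 20.2737 24.7117] v=[3.6467 -4.1178 2.3443 0.1267]
Step 4: x=[7.4195 11.1846 20.0088 24.9870] v=[2.2751 -0.3272 -1.3243 1.3763]
Step 5: x=[7.5169 11.9286 19.1286 25.4257] v=[0.4872 3.7201 -4.4011 2.1937]
Step 6: x=[7.3602 13.1187 18.1039 25.8169] v=[-0.7834 5.9507 -5.1234 1.9560]
Max displacement = 2.2737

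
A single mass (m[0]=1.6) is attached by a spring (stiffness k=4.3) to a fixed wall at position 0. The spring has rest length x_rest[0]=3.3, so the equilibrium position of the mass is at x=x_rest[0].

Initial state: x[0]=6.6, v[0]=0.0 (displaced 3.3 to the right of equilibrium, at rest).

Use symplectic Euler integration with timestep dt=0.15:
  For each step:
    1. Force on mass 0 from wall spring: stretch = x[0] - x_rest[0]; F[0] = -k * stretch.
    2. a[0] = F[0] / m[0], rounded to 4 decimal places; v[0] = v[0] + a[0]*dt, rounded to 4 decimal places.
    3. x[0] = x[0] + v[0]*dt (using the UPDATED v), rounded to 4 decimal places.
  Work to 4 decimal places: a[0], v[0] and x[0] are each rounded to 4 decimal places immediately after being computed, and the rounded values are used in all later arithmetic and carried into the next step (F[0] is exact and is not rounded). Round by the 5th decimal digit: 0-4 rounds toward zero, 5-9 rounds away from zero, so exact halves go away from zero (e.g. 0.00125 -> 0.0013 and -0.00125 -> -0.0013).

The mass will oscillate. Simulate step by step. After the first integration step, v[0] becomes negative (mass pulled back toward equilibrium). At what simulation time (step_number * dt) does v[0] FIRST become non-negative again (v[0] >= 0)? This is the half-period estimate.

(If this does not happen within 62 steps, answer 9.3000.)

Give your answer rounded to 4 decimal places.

Answer: 1.9500

Derivation:
Step 0: x=[6.6000] v=[0.0000]
Step 1: x=[6.4005] v=[-1.3303]
Step 2: x=[6.0135] v=[-2.5802]
Step 3: x=[5.4624] v=[-3.6741]
Step 4: x=[4.7805] v=[-4.5458]
Step 5: x=[4.0091] v=[-5.1426]
Step 6: x=[3.1948] v=[-5.4285]
Step 7: x=[2.3869] v=[-5.3861]
Step 8: x=[1.6342] v=[-5.0180]
Step 9: x=[0.9822] v=[-4.3465]
Step 10: x=[0.4704] v=[-3.4121]
Step 11: x=[0.1297] v=[-2.2714]
Step 12: x=[-0.0193] v=[-0.9934]
Step 13: x=[0.0324] v=[0.3447]
First v>=0 after going negative at step 13, time=1.9500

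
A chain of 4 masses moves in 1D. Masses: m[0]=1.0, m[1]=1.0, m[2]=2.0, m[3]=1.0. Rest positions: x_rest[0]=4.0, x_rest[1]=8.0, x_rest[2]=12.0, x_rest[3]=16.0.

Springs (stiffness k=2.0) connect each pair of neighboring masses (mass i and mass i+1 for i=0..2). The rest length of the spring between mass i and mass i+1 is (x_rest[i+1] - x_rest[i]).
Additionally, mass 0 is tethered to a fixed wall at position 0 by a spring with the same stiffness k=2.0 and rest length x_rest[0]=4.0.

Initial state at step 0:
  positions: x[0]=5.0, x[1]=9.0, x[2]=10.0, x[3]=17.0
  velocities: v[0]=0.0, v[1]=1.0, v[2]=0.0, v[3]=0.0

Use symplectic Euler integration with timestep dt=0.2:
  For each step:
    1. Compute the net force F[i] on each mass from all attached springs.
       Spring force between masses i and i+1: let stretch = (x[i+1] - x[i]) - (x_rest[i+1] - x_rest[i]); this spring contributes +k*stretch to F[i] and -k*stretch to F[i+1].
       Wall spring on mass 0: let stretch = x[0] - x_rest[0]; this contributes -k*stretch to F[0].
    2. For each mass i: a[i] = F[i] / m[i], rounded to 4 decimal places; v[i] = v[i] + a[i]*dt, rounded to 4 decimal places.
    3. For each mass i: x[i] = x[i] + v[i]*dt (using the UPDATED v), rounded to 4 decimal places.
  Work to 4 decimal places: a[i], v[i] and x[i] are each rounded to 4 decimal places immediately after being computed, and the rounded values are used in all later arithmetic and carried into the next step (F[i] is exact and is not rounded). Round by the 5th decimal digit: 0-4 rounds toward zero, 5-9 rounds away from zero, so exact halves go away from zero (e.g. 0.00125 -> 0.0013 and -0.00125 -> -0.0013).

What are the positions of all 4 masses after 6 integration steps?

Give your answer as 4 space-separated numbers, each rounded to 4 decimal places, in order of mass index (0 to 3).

Answer: 3.5479 7.0920 13.0457 14.2050

Derivation:
Step 0: x=[5.0000 9.0000 10.0000 17.0000] v=[0.0000 1.0000 0.0000 0.0000]
Step 1: x=[4.9200 8.9600 10.2400 16.7600] v=[-0.4000 -0.2000 1.2000 -1.2000]
Step 2: x=[4.7696 8.6992 10.6896 16.3184] v=[-0.7520 -1.3040 2.2480 -2.2080]
Step 3: x=[4.5520 8.2833 11.2847 15.7465] v=[-1.0880 -2.0797 2.9757 -2.8595]
Step 4: x=[4.2687 7.8090 11.9383 15.1377] v=[-1.4163 -2.3717 3.2678 -3.0442]
Step 5: x=[3.9272 7.3818 12.5547 14.5929] v=[-1.7077 -2.1361 3.0818 -2.7240]
Step 6: x=[3.5479 7.0920 13.0457 14.2050] v=[-1.8967 -1.4488 2.4549 -1.9393]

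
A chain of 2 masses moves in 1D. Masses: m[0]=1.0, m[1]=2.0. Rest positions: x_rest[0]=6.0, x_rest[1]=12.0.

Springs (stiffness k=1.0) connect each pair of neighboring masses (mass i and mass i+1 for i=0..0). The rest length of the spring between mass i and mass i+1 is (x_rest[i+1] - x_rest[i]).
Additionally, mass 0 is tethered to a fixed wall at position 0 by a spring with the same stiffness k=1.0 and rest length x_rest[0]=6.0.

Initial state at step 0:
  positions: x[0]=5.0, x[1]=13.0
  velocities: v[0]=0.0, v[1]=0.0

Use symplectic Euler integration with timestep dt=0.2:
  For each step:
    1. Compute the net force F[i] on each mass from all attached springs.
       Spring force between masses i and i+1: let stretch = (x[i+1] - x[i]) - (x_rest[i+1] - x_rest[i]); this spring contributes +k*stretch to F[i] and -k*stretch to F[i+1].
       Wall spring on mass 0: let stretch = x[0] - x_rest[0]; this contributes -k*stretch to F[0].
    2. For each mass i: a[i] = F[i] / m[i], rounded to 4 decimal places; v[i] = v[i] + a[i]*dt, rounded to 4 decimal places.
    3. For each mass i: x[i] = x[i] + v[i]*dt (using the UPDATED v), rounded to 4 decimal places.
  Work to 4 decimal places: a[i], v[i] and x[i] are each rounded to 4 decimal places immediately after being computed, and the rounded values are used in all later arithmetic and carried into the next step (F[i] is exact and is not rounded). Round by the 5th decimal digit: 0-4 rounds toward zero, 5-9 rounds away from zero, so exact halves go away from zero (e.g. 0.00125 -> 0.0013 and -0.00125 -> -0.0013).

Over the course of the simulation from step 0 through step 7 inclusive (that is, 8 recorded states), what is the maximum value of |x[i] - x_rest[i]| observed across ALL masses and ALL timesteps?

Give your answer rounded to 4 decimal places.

Step 0: x=[5.0000 13.0000] v=[0.0000 0.0000]
Step 1: x=[5.1200 12.9600] v=[0.6000 -0.2000]
Step 2: x=[5.3488 12.8832] v=[1.1440 -0.3840]
Step 3: x=[5.6650 12.7757] v=[1.5811 -0.5374]
Step 4: x=[6.0390 12.6460] v=[1.8702 -0.6485]
Step 5: x=[6.4358 12.5042] v=[1.9838 -0.7092]
Step 6: x=[6.8179 12.3610] v=[1.9103 -0.7160]
Step 7: x=[7.1490 12.2269] v=[1.6553 -0.6703]
Max displacement = 1.1490

Answer: 1.1490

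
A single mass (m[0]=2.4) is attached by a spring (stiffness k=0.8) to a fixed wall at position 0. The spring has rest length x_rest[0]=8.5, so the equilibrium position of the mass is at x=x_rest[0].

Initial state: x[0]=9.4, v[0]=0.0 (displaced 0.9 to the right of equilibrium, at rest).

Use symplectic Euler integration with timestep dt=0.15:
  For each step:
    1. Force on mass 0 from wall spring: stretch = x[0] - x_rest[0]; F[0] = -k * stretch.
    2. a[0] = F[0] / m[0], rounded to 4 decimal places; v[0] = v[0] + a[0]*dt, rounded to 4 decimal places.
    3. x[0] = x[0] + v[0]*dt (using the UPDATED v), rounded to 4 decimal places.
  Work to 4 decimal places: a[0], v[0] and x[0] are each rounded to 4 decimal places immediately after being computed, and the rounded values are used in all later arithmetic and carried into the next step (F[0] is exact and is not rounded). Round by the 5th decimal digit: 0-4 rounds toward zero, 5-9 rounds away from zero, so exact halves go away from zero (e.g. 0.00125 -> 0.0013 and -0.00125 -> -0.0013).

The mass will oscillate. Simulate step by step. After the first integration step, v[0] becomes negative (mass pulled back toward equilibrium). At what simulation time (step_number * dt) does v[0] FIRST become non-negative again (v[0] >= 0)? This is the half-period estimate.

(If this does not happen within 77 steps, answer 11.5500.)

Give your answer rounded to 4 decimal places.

Step 0: x=[9.4000] v=[0.0000]
Step 1: x=[9.3933] v=[-0.0450]
Step 2: x=[9.3798] v=[-0.0897]
Step 3: x=[9.3597] v=[-0.1337]
Step 4: x=[9.3332] v=[-0.1767]
Step 5: x=[9.3004] v=[-0.2184]
Step 6: x=[9.2616] v=[-0.2584]
Step 7: x=[9.2171] v=[-0.2965]
Step 8: x=[9.1672] v=[-0.3324]
Step 9: x=[9.1123] v=[-0.3658]
Step 10: x=[9.0528] v=[-0.3964]
Step 11: x=[8.9892] v=[-0.4240]
Step 12: x=[8.9219] v=[-0.4485]
Step 13: x=[8.8515] v=[-0.4696]
Step 14: x=[8.7784] v=[-0.4872]
Step 15: x=[8.7032] v=[-0.5011]
Step 16: x=[8.6265] v=[-0.5113]
Step 17: x=[8.5489] v=[-0.5176]
Step 18: x=[8.4709] v=[-0.5200]
Step 19: x=[8.3931] v=[-0.5185]
Step 20: x=[8.3161] v=[-0.5132]
Step 21: x=[8.2405] v=[-0.5040]
Step 22: x=[8.1669] v=[-0.4910]
Step 23: x=[8.0957] v=[-0.4744]
Step 24: x=[8.0276] v=[-0.4542]
Step 25: x=[7.9630] v=[-0.4306]
Step 26: x=[7.9024] v=[-0.4038]
Step 27: x=[7.8463] v=[-0.3739]
Step 28: x=[7.7951] v=[-0.3412]
Step 29: x=[7.7492] v=[-0.3060]
Step 30: x=[7.7089] v=[-0.2685]
Step 31: x=[7.6746] v=[-0.2289]
Step 32: x=[7.6465] v=[-0.1876]
Step 33: x=[7.6248] v=[-0.1449]
Step 34: x=[7.6096] v=[-0.1011]
Step 35: x=[7.6011] v=[-0.0566]
Step 36: x=[7.5993] v=[-0.0117]
Step 37: x=[7.6043] v=[0.0333]
First v>=0 after going negative at step 37, time=5.5500

Answer: 5.5500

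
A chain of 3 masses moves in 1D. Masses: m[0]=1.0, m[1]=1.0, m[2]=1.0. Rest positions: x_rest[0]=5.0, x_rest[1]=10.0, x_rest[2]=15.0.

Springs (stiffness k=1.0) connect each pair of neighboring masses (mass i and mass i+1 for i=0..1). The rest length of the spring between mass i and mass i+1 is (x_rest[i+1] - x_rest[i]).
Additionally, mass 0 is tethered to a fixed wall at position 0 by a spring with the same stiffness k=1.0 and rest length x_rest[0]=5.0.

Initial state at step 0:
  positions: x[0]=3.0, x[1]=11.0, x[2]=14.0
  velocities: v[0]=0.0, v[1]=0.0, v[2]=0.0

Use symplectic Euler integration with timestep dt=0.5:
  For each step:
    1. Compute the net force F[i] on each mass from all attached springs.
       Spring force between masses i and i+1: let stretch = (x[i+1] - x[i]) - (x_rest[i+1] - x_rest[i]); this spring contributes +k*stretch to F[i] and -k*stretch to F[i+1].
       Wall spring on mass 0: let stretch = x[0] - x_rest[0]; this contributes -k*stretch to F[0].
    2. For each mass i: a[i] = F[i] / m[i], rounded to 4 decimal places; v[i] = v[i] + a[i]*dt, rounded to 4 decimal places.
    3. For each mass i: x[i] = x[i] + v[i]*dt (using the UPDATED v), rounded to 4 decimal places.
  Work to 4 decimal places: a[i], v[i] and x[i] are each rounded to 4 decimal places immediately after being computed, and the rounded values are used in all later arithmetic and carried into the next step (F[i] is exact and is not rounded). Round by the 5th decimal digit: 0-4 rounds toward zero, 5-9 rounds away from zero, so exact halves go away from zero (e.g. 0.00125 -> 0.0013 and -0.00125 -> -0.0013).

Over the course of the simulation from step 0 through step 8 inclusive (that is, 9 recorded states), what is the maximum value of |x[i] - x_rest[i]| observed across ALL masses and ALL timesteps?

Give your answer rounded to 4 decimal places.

Answer: 2.0625

Derivation:
Step 0: x=[3.0000 11.0000 14.0000] v=[0.0000 0.0000 0.0000]
Step 1: x=[4.2500 9.7500 14.5000] v=[2.5000 -2.5000 1.0000]
Step 2: x=[5.8125 8.3125 15.0625] v=[3.1250 -2.8750 1.1250]
Step 3: x=[6.5469 7.9375 15.1875] v=[1.4688 -0.7500 0.2500]
Step 4: x=[5.9922 9.0274 14.7500] v=[-1.1094 2.1797 -0.8750]
Step 5: x=[4.6983 10.7891 14.1319] v=[-2.5879 3.5234 -1.2363]
Step 6: x=[3.7525 11.8638 13.9281] v=[-1.8917 2.1494 -0.4077]
Step 7: x=[3.8964 11.4268 14.4582] v=[0.2877 -0.8741 1.0602]
Step 8: x=[4.9488 9.8650 15.4805] v=[2.1047 -3.1236 2.0445]
Max displacement = 2.0625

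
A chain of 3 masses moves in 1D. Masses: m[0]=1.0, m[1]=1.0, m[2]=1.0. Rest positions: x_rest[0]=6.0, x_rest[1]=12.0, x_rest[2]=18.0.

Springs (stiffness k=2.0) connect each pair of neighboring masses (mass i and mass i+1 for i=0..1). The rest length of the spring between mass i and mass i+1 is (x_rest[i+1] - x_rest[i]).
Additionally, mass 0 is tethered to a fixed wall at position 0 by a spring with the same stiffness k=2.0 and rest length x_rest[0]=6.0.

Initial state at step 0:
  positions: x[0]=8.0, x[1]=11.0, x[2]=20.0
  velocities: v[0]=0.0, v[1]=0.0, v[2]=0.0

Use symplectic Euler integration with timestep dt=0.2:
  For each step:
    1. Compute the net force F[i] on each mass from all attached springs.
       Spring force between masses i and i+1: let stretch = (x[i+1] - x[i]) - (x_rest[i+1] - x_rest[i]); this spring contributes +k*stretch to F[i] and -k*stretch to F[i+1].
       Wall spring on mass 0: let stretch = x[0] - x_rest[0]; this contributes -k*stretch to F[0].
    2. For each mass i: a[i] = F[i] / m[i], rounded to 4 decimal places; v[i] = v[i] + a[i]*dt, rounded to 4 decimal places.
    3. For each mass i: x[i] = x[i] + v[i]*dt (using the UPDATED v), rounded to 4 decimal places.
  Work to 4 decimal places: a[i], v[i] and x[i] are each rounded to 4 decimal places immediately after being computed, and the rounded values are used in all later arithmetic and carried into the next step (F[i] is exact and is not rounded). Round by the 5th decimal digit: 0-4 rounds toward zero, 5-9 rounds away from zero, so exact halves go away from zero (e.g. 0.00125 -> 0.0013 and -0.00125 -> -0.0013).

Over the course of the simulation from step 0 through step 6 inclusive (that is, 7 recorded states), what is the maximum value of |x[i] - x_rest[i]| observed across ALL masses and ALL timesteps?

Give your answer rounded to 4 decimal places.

Answer: 2.5763

Derivation:
Step 0: x=[8.0000 11.0000 20.0000] v=[0.0000 0.0000 0.0000]
Step 1: x=[7.6000 11.4800 19.7600] v=[-2.0000 2.4000 -1.2000]
Step 2: x=[6.9024 12.3120 19.3376] v=[-3.4880 4.1600 -2.1120]
Step 3: x=[6.0854 13.2733 18.8332] v=[-4.0851 4.8064 -2.5222]
Step 4: x=[5.3566 14.1043 18.3640] v=[-3.6441 4.1552 -2.3462]
Step 5: x=[4.8991 14.5763 18.0340] v=[-2.2877 2.3600 -1.6501]
Step 6: x=[4.8238 14.5507 17.9074] v=[-0.3765 -0.1278 -0.6332]
Max displacement = 2.5763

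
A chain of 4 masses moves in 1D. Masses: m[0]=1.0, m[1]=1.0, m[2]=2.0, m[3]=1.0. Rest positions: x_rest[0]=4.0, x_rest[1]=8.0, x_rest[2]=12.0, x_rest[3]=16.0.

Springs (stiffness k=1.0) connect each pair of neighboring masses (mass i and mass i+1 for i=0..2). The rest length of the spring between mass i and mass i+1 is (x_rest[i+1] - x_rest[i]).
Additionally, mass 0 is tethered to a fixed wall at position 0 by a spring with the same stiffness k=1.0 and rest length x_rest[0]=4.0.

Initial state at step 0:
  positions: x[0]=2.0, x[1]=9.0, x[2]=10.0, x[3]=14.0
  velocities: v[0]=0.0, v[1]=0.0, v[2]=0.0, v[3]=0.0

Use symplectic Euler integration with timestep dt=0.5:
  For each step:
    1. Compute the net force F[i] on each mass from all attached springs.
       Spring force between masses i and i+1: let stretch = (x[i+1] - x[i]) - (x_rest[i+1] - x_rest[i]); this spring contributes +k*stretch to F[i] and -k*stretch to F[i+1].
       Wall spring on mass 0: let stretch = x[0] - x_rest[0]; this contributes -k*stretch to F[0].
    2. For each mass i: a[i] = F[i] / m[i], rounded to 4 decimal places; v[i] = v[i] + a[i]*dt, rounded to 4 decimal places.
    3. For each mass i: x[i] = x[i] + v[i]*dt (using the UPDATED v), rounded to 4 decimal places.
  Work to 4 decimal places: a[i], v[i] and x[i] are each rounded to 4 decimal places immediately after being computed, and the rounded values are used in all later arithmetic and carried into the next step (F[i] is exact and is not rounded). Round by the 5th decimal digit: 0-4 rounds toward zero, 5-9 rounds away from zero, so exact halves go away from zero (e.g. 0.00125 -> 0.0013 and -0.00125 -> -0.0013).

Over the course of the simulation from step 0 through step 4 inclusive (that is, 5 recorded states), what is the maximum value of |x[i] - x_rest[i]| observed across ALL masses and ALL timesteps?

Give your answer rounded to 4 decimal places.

Answer: 3.1171

Derivation:
Step 0: x=[2.0000 9.0000 10.0000 14.0000] v=[0.0000 0.0000 0.0000 0.0000]
Step 1: x=[3.2500 7.5000 10.3750 14.0000] v=[2.5000 -3.0000 0.7500 0.0000]
Step 2: x=[4.7500 5.6563 10.8438 14.0938] v=[3.0000 -3.6875 0.9375 0.1875]
Step 3: x=[5.2891 4.8829 11.0704 14.3751] v=[1.0782 -1.5469 0.4531 0.5625]
Step 4: x=[4.4044 5.7579 10.9366 14.8302] v=[-1.7695 1.7500 -0.2676 0.9102]
Max displacement = 3.1171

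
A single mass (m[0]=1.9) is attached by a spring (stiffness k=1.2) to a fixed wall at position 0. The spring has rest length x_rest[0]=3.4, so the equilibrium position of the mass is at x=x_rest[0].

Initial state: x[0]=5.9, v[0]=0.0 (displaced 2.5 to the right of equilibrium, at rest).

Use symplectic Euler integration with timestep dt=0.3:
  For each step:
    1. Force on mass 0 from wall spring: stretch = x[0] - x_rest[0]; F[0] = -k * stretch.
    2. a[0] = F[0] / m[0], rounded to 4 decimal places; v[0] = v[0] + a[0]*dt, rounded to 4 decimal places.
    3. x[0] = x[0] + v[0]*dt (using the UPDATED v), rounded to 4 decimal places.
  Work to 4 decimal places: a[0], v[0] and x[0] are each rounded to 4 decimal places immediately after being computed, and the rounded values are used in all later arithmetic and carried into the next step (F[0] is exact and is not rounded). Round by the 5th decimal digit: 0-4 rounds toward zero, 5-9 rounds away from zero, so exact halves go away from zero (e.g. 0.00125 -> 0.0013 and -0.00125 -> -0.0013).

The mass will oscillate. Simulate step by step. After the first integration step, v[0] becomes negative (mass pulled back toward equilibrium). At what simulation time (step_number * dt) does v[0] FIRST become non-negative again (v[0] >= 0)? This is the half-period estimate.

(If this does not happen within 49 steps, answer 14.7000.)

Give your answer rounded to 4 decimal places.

Step 0: x=[5.9000] v=[0.0000]
Step 1: x=[5.7579] v=[-0.4737]
Step 2: x=[5.4818] v=[-0.9205]
Step 3: x=[5.0873] v=[-1.3149]
Step 4: x=[4.5969] v=[-1.6346]
Step 5: x=[4.0385] v=[-1.8614]
Step 6: x=[3.4438] v=[-1.9824]
Step 7: x=[2.8466] v=[-1.9907]
Step 8: x=[2.2808] v=[-1.8859]
Step 9: x=[1.7787] v=[-1.6738]
Step 10: x=[1.3687] v=[-1.3666]
Step 11: x=[1.0742] v=[-0.9817]
Step 12: x=[0.9119] v=[-0.5410]
Step 13: x=[0.8910] v=[-0.0696]
Step 14: x=[1.0127] v=[0.4058]
First v>=0 after going negative at step 14, time=4.2000

Answer: 4.2000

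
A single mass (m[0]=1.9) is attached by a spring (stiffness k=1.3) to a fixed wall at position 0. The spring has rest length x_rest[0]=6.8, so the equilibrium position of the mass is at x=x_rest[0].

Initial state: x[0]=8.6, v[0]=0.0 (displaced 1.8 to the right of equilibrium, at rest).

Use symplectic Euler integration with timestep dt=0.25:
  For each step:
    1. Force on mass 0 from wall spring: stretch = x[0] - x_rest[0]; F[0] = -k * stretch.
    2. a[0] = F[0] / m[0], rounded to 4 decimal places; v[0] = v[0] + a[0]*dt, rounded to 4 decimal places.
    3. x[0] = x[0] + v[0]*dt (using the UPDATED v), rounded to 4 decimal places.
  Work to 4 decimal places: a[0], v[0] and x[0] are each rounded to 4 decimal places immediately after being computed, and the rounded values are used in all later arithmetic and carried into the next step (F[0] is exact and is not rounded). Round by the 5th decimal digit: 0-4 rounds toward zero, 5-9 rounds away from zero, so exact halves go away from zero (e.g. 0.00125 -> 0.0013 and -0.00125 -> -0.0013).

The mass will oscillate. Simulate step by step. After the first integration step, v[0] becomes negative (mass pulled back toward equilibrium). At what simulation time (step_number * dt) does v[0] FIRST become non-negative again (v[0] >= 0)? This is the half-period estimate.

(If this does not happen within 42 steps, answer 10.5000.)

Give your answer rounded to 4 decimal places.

Answer: 4.0000

Derivation:
Step 0: x=[8.6000] v=[0.0000]
Step 1: x=[8.5230] v=[-0.3079]
Step 2: x=[8.3724] v=[-0.6026]
Step 3: x=[8.1545] v=[-0.8716]
Step 4: x=[7.8787] v=[-1.1033]
Step 5: x=[7.5568] v=[-1.2878]
Step 6: x=[7.2025] v=[-1.4173]
Step 7: x=[6.8310] v=[-1.4862]
Step 8: x=[6.4581] v=[-1.4915]
Step 9: x=[6.0999] v=[-1.4330]
Step 10: x=[5.7716] v=[-1.3133]
Step 11: x=[5.4873] v=[-1.1374]
Step 12: x=[5.2591] v=[-0.9129]
Step 13: x=[5.0968] v=[-0.6493]
Step 14: x=[5.0073] v=[-0.3580]
Step 15: x=[4.9945] v=[-0.0514]
Step 16: x=[5.0589] v=[0.2574]
First v>=0 after going negative at step 16, time=4.0000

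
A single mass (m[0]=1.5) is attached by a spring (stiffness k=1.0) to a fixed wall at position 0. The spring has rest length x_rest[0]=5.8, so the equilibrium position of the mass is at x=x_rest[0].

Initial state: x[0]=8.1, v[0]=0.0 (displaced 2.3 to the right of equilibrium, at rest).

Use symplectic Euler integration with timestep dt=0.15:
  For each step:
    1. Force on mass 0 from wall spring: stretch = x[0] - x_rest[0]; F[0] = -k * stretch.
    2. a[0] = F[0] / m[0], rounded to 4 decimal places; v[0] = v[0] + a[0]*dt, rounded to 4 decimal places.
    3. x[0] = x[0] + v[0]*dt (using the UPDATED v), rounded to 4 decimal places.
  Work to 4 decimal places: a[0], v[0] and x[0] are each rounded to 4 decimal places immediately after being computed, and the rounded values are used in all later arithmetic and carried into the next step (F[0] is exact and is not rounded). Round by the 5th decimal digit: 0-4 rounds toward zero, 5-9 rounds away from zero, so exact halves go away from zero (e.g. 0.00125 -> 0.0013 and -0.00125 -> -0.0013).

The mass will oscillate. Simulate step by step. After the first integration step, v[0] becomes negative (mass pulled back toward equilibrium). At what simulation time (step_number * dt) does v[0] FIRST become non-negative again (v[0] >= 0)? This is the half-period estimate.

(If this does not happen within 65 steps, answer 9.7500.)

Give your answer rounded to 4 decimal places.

Answer: 3.9000

Derivation:
Step 0: x=[8.1000] v=[0.0000]
Step 1: x=[8.0655] v=[-0.2300]
Step 2: x=[7.9970] v=[-0.4565]
Step 3: x=[7.8956] v=[-0.6762]
Step 4: x=[7.7627] v=[-0.8858]
Step 5: x=[7.6004] v=[-1.0821]
Step 6: x=[7.4111] v=[-1.2621]
Step 7: x=[7.1976] v=[-1.4232]
Step 8: x=[6.9632] v=[-1.5630]
Step 9: x=[6.7113] v=[-1.6793]
Step 10: x=[6.4457] v=[-1.7704]
Step 11: x=[6.1705] v=[-1.8350]
Step 12: x=[5.8897] v=[-1.8721]
Step 13: x=[5.6075] v=[-1.8811]
Step 14: x=[5.3282] v=[-1.8619]
Step 15: x=[5.0560] v=[-1.8147]
Step 16: x=[4.7950] v=[-1.7403]
Step 17: x=[4.5490] v=[-1.6398]
Step 18: x=[4.3218] v=[-1.5147]
Step 19: x=[4.1168] v=[-1.3669]
Step 20: x=[3.9370] v=[-1.1986]
Step 21: x=[3.7852] v=[-1.0123]
Step 22: x=[3.6636] v=[-0.8108]
Step 23: x=[3.5740] v=[-0.5972]
Step 24: x=[3.5178] v=[-0.3746]
Step 25: x=[3.4958] v=[-0.1464]
Step 26: x=[3.5084] v=[0.0840]
First v>=0 after going negative at step 26, time=3.9000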